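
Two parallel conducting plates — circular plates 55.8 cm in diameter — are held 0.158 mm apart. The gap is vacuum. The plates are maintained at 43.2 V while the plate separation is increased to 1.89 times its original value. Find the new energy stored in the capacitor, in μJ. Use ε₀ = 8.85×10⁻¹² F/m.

U ≈ 6.76 μJ

A = π(55.8/2 cm)² = 0.245 m².
Initially C₁ = ε₀A/d = 8.85×10⁻¹² × 0.245 / 1.58×10⁻⁴ = 1.37×10⁻⁸ F.
U₁ = 1.28×10⁻⁵ J.
Battery connected ⇒ V is held fixed. C₂ = 0.529 C₁ and U = ½CV², so U₂/U₁ = C₂/C₁ = 0.529.
U₂ = 0.529 × 1.28×10⁻⁵ = 6.76×10⁻⁶ J.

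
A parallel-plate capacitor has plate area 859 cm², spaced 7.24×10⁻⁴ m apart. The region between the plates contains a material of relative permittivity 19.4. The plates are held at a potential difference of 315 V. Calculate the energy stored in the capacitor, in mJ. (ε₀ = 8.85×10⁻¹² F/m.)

A = 859 cm² = 8.59×10⁻² m².
C = κε₀A/d = 19.4 × 8.85×10⁻¹² × 8.59×10⁻² / 7.24×10⁻⁴ = 2.04×10⁻⁸ F.
U = ½CV² = ½ × 2.04×10⁻⁸ × (315)² = 1.01×10⁻³ J.

U ≈ 1.01 mJ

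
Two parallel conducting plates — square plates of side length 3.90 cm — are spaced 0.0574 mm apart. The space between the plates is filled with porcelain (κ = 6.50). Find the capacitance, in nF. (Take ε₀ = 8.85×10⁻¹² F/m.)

A = (3.90 cm)² = 1.52×10⁻³ m².
C = κε₀A/d = 6.50 × 8.85×10⁻¹² × 1.52×10⁻³ / 5.74×10⁻⁵ = 1.52×10⁻⁹ F.

1.52 nF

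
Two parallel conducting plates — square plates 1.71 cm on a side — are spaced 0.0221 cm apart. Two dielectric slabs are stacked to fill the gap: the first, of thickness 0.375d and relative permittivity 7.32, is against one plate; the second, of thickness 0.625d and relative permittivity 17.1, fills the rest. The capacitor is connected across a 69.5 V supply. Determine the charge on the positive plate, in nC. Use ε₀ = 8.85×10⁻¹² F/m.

A = (1.71 cm)² = 2.92×10⁻⁴ m².
Stacked slabs ⇒ two capacitors in series, each with the full plate area.
C₁ = κ₁ε₀A/d₁ = 7.32 × 8.85×10⁻¹² × 2.92×10⁻⁴ / 8.29×10⁻⁵ = 2.29×10⁻¹⁰ F.
C₂ = κ₂ε₀A/d₂ = 17.1 × 8.85×10⁻¹² × 2.92×10⁻⁴ / 1.38×10⁻⁴ = 3.20×10⁻¹⁰ F.
C = (1/C₁ + 1/C₂)⁻¹ = 1.33×10⁻¹⁰ F.
Q = CV = 1.33×10⁻¹⁰ × 69.5 = 9.27×10⁻⁹ C.

9.27 nC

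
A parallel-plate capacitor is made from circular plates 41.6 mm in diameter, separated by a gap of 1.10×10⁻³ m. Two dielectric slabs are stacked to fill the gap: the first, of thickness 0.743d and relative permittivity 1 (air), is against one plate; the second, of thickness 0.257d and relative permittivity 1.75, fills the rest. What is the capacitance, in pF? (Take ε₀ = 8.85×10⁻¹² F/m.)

12.3 pF

A = π(41.6/2 mm)² = 1.36×10⁻³ m².
Stacked slabs ⇒ two capacitors in series, each with the full plate area.
C₁ = κ₁ε₀A/d₁ = 1.00 × 8.85×10⁻¹² × 1.36×10⁻³ / 8.17×10⁻⁴ = 1.47×10⁻¹¹ F.
C₂ = κ₂ε₀A/d₂ = 1.75 × 8.85×10⁻¹² × 1.36×10⁻³ / 2.83×10⁻⁴ = 7.45×10⁻¹¹ F.
C = (1/C₁ + 1/C₂)⁻¹ = 1.23×10⁻¹¹ F.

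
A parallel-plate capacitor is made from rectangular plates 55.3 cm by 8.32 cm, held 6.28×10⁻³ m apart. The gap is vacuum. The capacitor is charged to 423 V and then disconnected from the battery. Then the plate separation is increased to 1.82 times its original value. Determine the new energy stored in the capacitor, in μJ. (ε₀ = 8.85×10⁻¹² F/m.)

U ≈ 10.6 μJ

A = 55.3 × 8.32 cm² = 4.60×10⁻² m².
Initially C₁ = ε₀A/d = 8.85×10⁻¹² × 4.60×10⁻² / 6.28×10⁻³ = 6.48×10⁻¹¹ F.
U₁ = 5.80×10⁻⁶ J.
Isolated ⇒ Q is held fixed. C₂ = 0.549 C₁ and U = Q²/(2C), so U₂/U₁ = C₁/C₂ = 1.82.
U₂ = 1.82 × 5.80×10⁻⁶ = 1.06×10⁻⁵ J.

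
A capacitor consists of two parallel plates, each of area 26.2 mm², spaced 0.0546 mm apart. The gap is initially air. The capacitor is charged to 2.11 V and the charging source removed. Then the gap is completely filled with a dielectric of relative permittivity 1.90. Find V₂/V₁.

Isolated ⇒ Q is held fixed.
C₂ = 1.90 C₁ and V = Q/C, so V₂/V₁ = C₁/C₂ = 0.526.

0.526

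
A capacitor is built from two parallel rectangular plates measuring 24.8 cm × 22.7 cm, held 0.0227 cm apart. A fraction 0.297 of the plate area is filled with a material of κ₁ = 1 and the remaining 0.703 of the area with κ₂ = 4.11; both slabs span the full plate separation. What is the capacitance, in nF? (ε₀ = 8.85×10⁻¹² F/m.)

6.99 nF

A = 24.8 × 22.7 cm² = 5.63×10⁻² m².
Side-by-side slabs ⇒ two capacitors in parallel, each spanning the full gap.
C₁ = κ₁ε₀A₁/d = 1.00 × 8.85×10⁻¹² × 1.67×10⁻² / 2.27×10⁻⁴ = 6.52×10⁻¹⁰ F.
C₂ = κ₂ε₀A₂/d = 4.11 × 8.85×10⁻¹² × 3.96×10⁻² / 2.27×10⁻⁴ = 6.34×10⁻⁹ F.
C = C₁ + C₂ = 6.99×10⁻⁹ F.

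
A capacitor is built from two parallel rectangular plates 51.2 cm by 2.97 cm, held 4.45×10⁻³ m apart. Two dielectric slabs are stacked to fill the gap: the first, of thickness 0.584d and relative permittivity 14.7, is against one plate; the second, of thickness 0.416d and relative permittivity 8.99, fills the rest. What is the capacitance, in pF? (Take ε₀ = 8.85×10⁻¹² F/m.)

A = 51.2 × 2.97 cm² = 1.52×10⁻² m².
Stacked slabs ⇒ two capacitors in series, each with the full plate area.
C₁ = κ₁ε₀A/d₁ = 14.7 × 8.85×10⁻¹² × 1.52×10⁻² / 2.60×10⁻³ = 7.61×10⁻¹⁰ F.
C₂ = κ₂ε₀A/d₂ = 8.99 × 8.85×10⁻¹² × 1.52×10⁻² / 1.85×10⁻³ = 6.54×10⁻¹⁰ F.
C = (1/C₁ + 1/C₂)⁻¹ = 3.52×10⁻¹⁰ F.

C ≈ 352 pF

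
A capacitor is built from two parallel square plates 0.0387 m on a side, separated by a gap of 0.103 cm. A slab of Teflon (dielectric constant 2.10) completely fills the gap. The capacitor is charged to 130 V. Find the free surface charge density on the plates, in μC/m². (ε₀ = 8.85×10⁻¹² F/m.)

2.35 μC/m²

A = (0.0387 m)² = 1.50×10⁻³ m².
C = κε₀A/d = 2.10 × 8.85×10⁻¹² × 1.50×10⁻³ / 1.03×10⁻³ = 2.70×10⁻¹¹ F.
σ = Q/A = CV/A = 2.70×10⁻¹¹ × 130 / 1.50×10⁻³ = 2.35×10⁻⁶ C/m².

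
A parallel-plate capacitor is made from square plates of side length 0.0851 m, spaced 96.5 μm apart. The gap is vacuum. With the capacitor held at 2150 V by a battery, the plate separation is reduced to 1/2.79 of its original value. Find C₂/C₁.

C = ε₀A/d scales as 1/d, so C₂/C₁ = d₁/d₂ = 2.79.

2.79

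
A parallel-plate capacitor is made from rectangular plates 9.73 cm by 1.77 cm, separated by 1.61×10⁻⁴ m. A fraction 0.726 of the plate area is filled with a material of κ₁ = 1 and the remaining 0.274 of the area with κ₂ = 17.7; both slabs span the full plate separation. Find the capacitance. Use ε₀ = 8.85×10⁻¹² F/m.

A = 9.73 × 1.77 cm² = 1.72×10⁻³ m².
Side-by-side slabs ⇒ two capacitors in parallel, each spanning the full gap.
C₁ = κ₁ε₀A₁/d = 1.00 × 8.85×10⁻¹² × 1.25×10⁻³ / 1.61×10⁻⁴ = 6.87×10⁻¹¹ F.
C₂ = κ₂ε₀A₂/d = 17.7 × 8.85×10⁻¹² × 4.72×10⁻⁴ / 1.61×10⁻⁴ = 4.59×10⁻¹⁰ F.
C = C₁ + C₂ = 5.28×10⁻¹⁰ F.

0.528 nF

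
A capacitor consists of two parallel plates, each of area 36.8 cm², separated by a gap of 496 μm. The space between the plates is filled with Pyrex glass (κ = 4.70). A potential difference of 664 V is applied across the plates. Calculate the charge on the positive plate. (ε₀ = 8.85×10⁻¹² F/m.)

A = 36.8 cm² = 3.68×10⁻³ m².
C = κε₀A/d = 4.70 × 8.85×10⁻¹² × 3.68×10⁻³ / 4.96×10⁻⁴ = 3.09×10⁻¹⁰ F.
Q = CV = 3.09×10⁻¹⁰ × 664 = 2.05×10⁻⁷ C.

Q ≈ 205 nC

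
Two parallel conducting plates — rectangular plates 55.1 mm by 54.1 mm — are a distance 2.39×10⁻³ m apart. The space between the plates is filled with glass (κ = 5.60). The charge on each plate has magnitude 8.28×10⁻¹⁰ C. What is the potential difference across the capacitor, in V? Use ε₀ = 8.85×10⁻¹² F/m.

V ≈ 13.4 V

A = 55.1 × 54.1 mm² = 2.98×10⁻³ m².
C = κε₀A/d = 5.60 × 8.85×10⁻¹² × 2.98×10⁻³ / 2.39×10⁻³ = 6.18×10⁻¹¹ F.
V = Q/C = 8.28×10⁻¹⁰ / 6.18×10⁻¹¹ = 13.4 V.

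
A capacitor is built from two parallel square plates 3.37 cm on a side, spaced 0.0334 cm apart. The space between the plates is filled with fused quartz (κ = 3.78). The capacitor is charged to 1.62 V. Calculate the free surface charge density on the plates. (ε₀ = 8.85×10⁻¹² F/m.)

σ ≈ 162 nC/m²

A = (3.37 cm)² = 1.14×10⁻³ m².
C = κε₀A/d = 3.78 × 8.85×10⁻¹² × 1.14×10⁻³ / 3.34×10⁻⁴ = 1.14×10⁻¹⁰ F.
σ = Q/A = CV/A = 1.14×10⁻¹⁰ × 1.62 / 1.14×10⁻³ = 1.62×10⁻⁷ C/m².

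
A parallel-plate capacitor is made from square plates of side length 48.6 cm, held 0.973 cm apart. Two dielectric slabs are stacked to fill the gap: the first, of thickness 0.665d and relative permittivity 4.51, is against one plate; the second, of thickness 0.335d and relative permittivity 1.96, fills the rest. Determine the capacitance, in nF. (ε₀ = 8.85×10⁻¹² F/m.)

A = (48.6 cm)² = 0.236 m².
Stacked slabs ⇒ two capacitors in series, each with the full plate area.
C₁ = κ₁ε₀A/d₁ = 4.51 × 8.85×10⁻¹² × 0.236 / 6.47×10⁻³ = 1.46×10⁻⁹ F.
C₂ = κ₂ε₀A/d₂ = 1.96 × 8.85×10⁻¹² × 0.236 / 3.26×10⁻³ = 1.26×10⁻⁹ F.
C = (1/C₁ + 1/C₂)⁻¹ = 6.75×10⁻¹⁰ F.

C ≈ 0.675 nF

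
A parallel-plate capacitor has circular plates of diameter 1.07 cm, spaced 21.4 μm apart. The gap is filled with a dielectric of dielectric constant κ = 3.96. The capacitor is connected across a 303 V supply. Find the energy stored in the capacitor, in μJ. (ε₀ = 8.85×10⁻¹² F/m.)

A = π(1.07/2 cm)² = 8.99×10⁻⁵ m².
C = κε₀A/d = 3.96 × 8.85×10⁻¹² × 8.99×10⁻⁵ / 2.14×10⁻⁵ = 1.47×10⁻¹⁰ F.
U = ½CV² = ½ × 1.47×10⁻¹⁰ × (303)² = 6.76×10⁻⁶ J.

U ≈ 6.76 μJ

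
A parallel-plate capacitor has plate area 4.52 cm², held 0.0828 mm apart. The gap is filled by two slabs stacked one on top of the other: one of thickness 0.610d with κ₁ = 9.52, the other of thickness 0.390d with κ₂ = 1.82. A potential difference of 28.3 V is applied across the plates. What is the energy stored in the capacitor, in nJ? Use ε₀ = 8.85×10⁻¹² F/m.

A = 4.52 cm² = 4.52×10⁻⁴ m².
Stacked slabs ⇒ two capacitors in series, each with the full plate area.
C₁ = κ₁ε₀A/d₁ = 9.52 × 8.85×10⁻¹² × 4.52×10⁻⁴ / 5.05×10⁻⁵ = 7.54×10⁻¹⁰ F.
C₂ = κ₂ε₀A/d₂ = 1.82 × 8.85×10⁻¹² × 4.52×10⁻⁴ / 3.23×10⁻⁵ = 2.25×10⁻¹⁰ F.
C = (1/C₁ + 1/C₂)⁻¹ = 1.74×10⁻¹⁰ F.
U = ½CV² = ½ × 1.74×10⁻¹⁰ × (28.3)² = 6.95×10⁻⁸ J.

U ≈ 69.5 nJ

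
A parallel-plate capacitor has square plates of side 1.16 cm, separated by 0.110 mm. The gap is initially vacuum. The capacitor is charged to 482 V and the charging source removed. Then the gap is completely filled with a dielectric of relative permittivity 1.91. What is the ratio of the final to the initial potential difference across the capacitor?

V₂/V₁ ≈ 0.524

Isolated ⇒ Q is held fixed.
C₂ = 1.91 C₁ and V = Q/C, so V₂/V₁ = C₁/C₂ = 0.524.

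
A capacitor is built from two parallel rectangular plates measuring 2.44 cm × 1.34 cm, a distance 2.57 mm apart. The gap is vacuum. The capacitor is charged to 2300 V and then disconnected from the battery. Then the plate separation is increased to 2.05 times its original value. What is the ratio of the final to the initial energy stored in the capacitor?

U₂/U₁ ≈ 2.05

Isolated ⇒ Q is held fixed.
C₂ = 0.488 C₁ and U = Q²/(2C), so U₂/U₁ = C₁/C₂ = 2.05.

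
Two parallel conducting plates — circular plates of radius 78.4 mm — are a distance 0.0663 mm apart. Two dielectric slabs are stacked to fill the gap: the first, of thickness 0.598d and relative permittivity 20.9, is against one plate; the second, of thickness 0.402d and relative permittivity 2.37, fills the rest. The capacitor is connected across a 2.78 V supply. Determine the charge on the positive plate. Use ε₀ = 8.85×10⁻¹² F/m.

Q ≈ 36.1 nC

A = π(78.4 mm)² = 1.93×10⁻² m².
Stacked slabs ⇒ two capacitors in series, each with the full plate area.
C₁ = κ₁ε₀A/d₁ = 20.9 × 8.85×10⁻¹² × 1.93×10⁻² / 3.96×10⁻⁵ = 9.01×10⁻⁸ F.
C₂ = κ₂ε₀A/d₂ = 2.37 × 8.85×10⁻¹² × 1.93×10⁻² / 2.67×10⁻⁵ = 1.52×10⁻⁸ F.
C = (1/C₁ + 1/C₂)⁻¹ = 1.30×10⁻⁸ F.
Q = CV = 1.30×10⁻⁸ × 2.78 = 3.61×10⁻⁸ C.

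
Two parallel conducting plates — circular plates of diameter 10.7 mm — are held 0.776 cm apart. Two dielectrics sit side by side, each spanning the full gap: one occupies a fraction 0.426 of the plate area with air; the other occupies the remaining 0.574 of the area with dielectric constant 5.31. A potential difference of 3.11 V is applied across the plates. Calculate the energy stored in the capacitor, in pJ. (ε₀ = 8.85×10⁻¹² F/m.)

1.72 pJ

A = π(10.7/2 mm)² = 8.99×10⁻⁵ m².
Side-by-side slabs ⇒ two capacitors in parallel, each spanning the full gap.
C₁ = κ₁ε₀A₁/d = 1.00 × 8.85×10⁻¹² × 3.83×10⁻⁵ / 7.76×10⁻³ = 4.37×10⁻¹⁴ F.
C₂ = κ₂ε₀A₂/d = 5.31 × 8.85×10⁻¹² × 5.16×10⁻⁵ / 7.76×10⁻³ = 3.13×10⁻¹³ F.
C = C₁ + C₂ = 3.56×10⁻¹³ F.
U = ½CV² = ½ × 3.56×10⁻¹³ × (3.11)² = 1.72×10⁻¹² J.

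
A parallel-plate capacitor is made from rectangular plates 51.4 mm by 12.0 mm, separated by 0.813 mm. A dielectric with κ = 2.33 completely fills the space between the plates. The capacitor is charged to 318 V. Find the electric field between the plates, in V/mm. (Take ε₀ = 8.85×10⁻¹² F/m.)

E ≈ 391 V/mm

E = V/d = 318 / 8.13×10⁻⁴ = 3.91×10⁵ V/m.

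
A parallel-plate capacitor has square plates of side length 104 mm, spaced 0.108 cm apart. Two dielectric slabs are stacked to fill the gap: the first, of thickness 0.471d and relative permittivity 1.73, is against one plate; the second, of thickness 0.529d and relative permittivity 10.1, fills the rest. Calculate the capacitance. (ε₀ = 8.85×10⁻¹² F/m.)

273 pF

A = (104 mm)² = 1.08×10⁻² m².
Stacked slabs ⇒ two capacitors in series, each with the full plate area.
C₁ = κ₁ε₀A/d₁ = 1.73 × 8.85×10⁻¹² × 1.08×10⁻² / 5.09×10⁻⁴ = 3.26×10⁻¹⁰ F.
C₂ = κ₂ε₀A/d₂ = 10.1 × 8.85×10⁻¹² × 1.08×10⁻² / 5.71×10⁻⁴ = 1.69×10⁻⁹ F.
C = (1/C₁ + 1/C₂)⁻¹ = 2.73×10⁻¹⁰ F.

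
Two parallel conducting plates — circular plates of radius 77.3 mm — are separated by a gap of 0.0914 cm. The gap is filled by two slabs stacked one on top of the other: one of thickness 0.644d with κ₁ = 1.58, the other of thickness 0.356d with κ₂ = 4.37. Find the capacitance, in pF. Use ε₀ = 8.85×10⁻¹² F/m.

A = π(77.3 mm)² = 1.88×10⁻² m².
Stacked slabs ⇒ two capacitors in series, each with the full plate area.
C₁ = κ₁ε₀A/d₁ = 1.58 × 8.85×10⁻¹² × 1.88×10⁻² / 5.89×10⁻⁴ = 4.46×10⁻¹⁰ F.
C₂ = κ₂ε₀A/d₂ = 4.37 × 8.85×10⁻¹² × 1.88×10⁻² / 3.25×10⁻⁴ = 2.23×10⁻⁹ F.
C = (1/C₁ + 1/C₂)⁻¹ = 3.72×10⁻¹⁰ F.

C ≈ 372 pF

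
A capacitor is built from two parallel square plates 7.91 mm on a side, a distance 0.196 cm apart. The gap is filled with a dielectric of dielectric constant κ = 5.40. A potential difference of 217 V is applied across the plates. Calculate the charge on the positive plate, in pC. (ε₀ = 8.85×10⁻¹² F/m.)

A = (7.91 mm)² = 6.26×10⁻⁵ m².
C = κε₀A/d = 5.40 × 8.85×10⁻¹² × 6.26×10⁻⁵ / 1.96×10⁻³ = 1.53×10⁻¹² F.
Q = CV = 1.53×10⁻¹² × 217 = 3.31×10⁻¹⁰ C.

Q ≈ 331 pC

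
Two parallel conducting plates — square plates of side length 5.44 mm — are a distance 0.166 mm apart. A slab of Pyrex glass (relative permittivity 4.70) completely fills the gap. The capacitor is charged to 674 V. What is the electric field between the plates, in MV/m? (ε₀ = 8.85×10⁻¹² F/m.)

4.06 MV/m

E = V/d = 674 / 1.66×10⁻⁴ = 4.06×10⁶ V/m.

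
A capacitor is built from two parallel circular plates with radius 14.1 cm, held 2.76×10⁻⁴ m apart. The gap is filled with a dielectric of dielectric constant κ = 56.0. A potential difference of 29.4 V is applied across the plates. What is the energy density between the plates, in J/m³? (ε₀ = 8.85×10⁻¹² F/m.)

2.81 J/m³

E = V/d = 29.4 / 2.76×10⁻⁴ = 1.07×10⁵ V/m.
u = ½κε₀E² = ½ × 56.0 × 8.85×10⁻¹² × (1.07×10⁵)² = 2.81 J/m³.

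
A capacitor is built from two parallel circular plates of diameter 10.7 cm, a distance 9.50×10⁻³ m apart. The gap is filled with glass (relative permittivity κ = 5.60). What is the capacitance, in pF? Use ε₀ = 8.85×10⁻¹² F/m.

C ≈ 46.9 pF

A = π(10.7/2 cm)² = 8.99×10⁻³ m².
C = κε₀A/d = 5.60 × 8.85×10⁻¹² × 8.99×10⁻³ / 9.50×10⁻³ = 4.69×10⁻¹¹ F.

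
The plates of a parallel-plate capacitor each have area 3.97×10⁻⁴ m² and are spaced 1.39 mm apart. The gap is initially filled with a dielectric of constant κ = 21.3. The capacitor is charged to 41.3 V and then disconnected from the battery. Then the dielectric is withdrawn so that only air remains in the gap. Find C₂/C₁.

C = κε₀A/d scales with κ, so C₂/C₁ = 1/κ = 1/21.3 = 0.0469.

C₂/C₁ ≈ 0.0469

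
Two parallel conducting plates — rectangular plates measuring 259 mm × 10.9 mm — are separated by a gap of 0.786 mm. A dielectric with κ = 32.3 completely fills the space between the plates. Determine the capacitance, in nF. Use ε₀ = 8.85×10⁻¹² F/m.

A = 259 × 10.9 mm² = 2.82×10⁻³ m².
C = κε₀A/d = 32.3 × 8.85×10⁻¹² × 2.82×10⁻³ / 7.86×10⁻⁴ = 1.03×10⁻⁹ F.

C ≈ 1.03 nF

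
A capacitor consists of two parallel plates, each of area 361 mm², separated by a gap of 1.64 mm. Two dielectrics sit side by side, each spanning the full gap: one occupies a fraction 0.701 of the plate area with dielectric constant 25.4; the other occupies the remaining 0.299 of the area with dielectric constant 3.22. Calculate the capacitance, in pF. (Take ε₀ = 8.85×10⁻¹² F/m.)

A = 361 mm² = 3.61×10⁻⁴ m².
Side-by-side slabs ⇒ two capacitors in parallel, each spanning the full gap.
C₁ = κ₁ε₀A₁/d = 25.4 × 8.85×10⁻¹² × 2.53×10⁻⁴ / 1.64×10⁻³ = 3.47×10⁻¹¹ F.
C₂ = κ₂ε₀A₂/d = 3.22 × 8.85×10⁻¹² × 1.08×10⁻⁴ / 1.64×10⁻³ = 1.88×10⁻¹² F.
C = C₁ + C₂ = 3.66×10⁻¹¹ F.

C ≈ 36.6 pF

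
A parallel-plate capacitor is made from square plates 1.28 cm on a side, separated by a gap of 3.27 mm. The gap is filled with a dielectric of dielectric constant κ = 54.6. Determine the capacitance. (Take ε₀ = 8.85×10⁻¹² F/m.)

A = (1.28 cm)² = 1.64×10⁻⁴ m².
C = κε₀A/d = 54.6 × 8.85×10⁻¹² × 1.64×10⁻⁴ / 3.27×10⁻³ = 2.42×10⁻¹¹ F.

C ≈ 24.2 pF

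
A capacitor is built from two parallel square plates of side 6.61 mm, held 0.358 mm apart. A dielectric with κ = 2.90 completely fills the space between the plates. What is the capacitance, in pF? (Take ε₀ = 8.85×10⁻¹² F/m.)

3.13 pF

A = (6.61 mm)² = 4.37×10⁻⁵ m².
C = κε₀A/d = 2.90 × 8.85×10⁻¹² × 4.37×10⁻⁵ / 3.58×10⁻⁴ = 3.13×10⁻¹² F.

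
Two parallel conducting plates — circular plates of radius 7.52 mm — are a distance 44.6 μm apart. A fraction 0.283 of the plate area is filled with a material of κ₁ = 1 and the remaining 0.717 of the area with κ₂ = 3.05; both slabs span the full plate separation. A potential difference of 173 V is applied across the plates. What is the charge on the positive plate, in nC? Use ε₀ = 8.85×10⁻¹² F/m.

Q ≈ 15.1 nC

A = π(7.52 mm)² = 1.78×10⁻⁴ m².
Side-by-side slabs ⇒ two capacitors in parallel, each spanning the full gap.
C₁ = κ₁ε₀A₁/d = 1.00 × 8.85×10⁻¹² × 5.03×10⁻⁵ / 4.46×10⁻⁵ = 9.98×10⁻¹² F.
C₂ = κ₂ε₀A₂/d = 3.05 × 8.85×10⁻¹² × 1.27×10⁻⁴ / 4.46×10⁻⁵ = 7.71×10⁻¹¹ F.
C = C₁ + C₂ = 8.71×10⁻¹¹ F.
Q = CV = 8.71×10⁻¹¹ × 173 = 1.51×10⁻⁸ C.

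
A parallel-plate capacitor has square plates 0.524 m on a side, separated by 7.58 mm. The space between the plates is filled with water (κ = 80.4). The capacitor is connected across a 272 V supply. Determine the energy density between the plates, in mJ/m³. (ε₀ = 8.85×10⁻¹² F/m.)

E = V/d = 272 / 7.58×10⁻³ = 3.59×10⁴ V/m.
u = ½κε₀E² = ½ × 80.4 × 8.85×10⁻¹² × (3.59×10⁴)² = 0.458 J/m³.

458 mJ/m³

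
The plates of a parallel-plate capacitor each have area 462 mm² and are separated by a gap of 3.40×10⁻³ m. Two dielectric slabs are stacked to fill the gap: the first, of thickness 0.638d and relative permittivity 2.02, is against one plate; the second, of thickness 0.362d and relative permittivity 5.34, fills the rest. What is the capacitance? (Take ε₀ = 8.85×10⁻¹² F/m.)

A = 462 mm² = 4.62×10⁻⁴ m².
Stacked slabs ⇒ two capacitors in series, each with the full plate area.
C₁ = κ₁ε₀A/d₁ = 2.02 × 8.85×10⁻¹² × 4.62×10⁻⁴ / 2.17×10⁻³ = 3.81×10⁻¹² F.
C₂ = κ₂ε₀A/d₂ = 5.34 × 8.85×10⁻¹² × 4.62×10⁻⁴ / 1.23×10⁻³ = 1.77×10⁻¹¹ F.
C = (1/C₁ + 1/C₂)⁻¹ = 3.13×10⁻¹² F.

C ≈ 3.13 pF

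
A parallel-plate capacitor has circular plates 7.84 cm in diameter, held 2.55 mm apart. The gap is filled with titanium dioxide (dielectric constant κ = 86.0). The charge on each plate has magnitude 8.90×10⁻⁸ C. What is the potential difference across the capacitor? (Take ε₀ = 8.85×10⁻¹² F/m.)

V ≈ 61.8 V

A = π(7.84/2 cm)² = 4.83×10⁻³ m².
C = κε₀A/d = 86.0 × 8.85×10⁻¹² × 4.83×10⁻³ / 2.55×10⁻³ = 1.44×10⁻⁹ F.
V = Q/C = 8.90×10⁻⁸ / 1.44×10⁻⁹ = 61.8 V.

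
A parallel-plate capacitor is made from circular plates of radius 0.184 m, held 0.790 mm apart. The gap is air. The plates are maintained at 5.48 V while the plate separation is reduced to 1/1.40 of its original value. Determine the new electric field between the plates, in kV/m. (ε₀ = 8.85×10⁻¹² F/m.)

E ≈ 9.71 kV/m

A = π(0.184 m)² = 0.106 m².
Initially C₁ = ε₀A/d = 8.85×10⁻¹² × 0.106 / 7.90×10⁻⁴ = 1.19×10⁻⁹ F.
E₁ = 6.94×10³ V/m.
Battery connected ⇒ V is held fixed. E = V/d, so E₂/E₁ = d₁/d₂ = 1.40.
E₂ = 1.40 × 6.94×10³ = 9.71×10³ V/m.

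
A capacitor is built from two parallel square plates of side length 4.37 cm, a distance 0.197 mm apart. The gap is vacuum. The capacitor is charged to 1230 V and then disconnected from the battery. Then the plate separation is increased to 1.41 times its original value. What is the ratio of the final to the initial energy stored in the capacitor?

Isolated ⇒ Q is held fixed.
C₂ = 0.709 C₁ and U = Q²/(2C), so U₂/U₁ = C₁/C₂ = 1.41.

U₂/U₁ ≈ 1.41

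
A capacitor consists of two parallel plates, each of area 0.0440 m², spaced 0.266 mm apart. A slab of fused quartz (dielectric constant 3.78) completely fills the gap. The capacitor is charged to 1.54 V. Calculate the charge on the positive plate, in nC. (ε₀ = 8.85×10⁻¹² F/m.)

C = κε₀A/d = 3.78 × 8.85×10⁻¹² × 4.40×10⁻² / 2.66×10⁻⁴ = 5.53×10⁻⁹ F.
Q = CV = 5.53×10⁻⁹ × 1.54 = 8.52×10⁻⁹ C.

Q ≈ 8.52 nC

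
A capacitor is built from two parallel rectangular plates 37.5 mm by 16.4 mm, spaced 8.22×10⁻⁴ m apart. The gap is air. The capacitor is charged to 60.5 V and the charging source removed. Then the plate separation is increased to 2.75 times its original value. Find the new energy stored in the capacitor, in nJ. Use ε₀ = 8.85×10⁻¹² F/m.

A = 37.5 × 16.4 mm² = 6.15×10⁻⁴ m².
Initially C₁ = ε₀A/d = 8.85×10⁻¹² × 6.15×10⁻⁴ / 8.22×10⁻⁴ = 6.62×10⁻¹² F.
U₁ = 1.21×10⁻⁸ J.
Isolated ⇒ Q is held fixed. C₂ = 0.364 C₁ and U = Q²/(2C), so U₂/U₁ = C₁/C₂ = 2.75.
U₂ = 2.75 × 1.21×10⁻⁸ = 3.33×10⁻⁸ J.

U ≈ 33.3 nJ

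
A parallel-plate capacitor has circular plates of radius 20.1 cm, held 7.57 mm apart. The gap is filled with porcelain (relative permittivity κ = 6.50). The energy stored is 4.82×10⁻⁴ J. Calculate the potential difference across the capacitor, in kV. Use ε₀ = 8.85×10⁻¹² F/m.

A = π(20.1 cm)² = 0.127 m².
C = κε₀A/d = 6.50 × 8.85×10⁻¹² × 0.127 / 7.57×10⁻³ = 9.65×10⁻¹⁰ F.
V = √(2U/C) = √(2 × 4.82×10⁻⁴ / 9.65×10⁻¹⁰) = 10.00×10² V.

1.000 kV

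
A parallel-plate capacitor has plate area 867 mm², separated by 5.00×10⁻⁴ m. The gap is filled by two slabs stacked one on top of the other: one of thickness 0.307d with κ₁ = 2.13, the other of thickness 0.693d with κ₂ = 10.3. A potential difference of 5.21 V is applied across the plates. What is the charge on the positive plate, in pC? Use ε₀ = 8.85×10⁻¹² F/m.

Q ≈ 378 pC

A = 867 mm² = 8.67×10⁻⁴ m².
Stacked slabs ⇒ two capacitors in series, each with the full plate area.
C₁ = κ₁ε₀A/d₁ = 2.13 × 8.85×10⁻¹² × 8.67×10⁻⁴ / 1.53×10⁻⁴ = 1.06×10⁻¹⁰ F.
C₂ = κ₂ε₀A/d₂ = 10.3 × 8.85×10⁻¹² × 8.67×10⁻⁴ / 3.46×10⁻⁴ = 2.28×10⁻¹⁰ F.
C = (1/C₁ + 1/C₂)⁻¹ = 7.26×10⁻¹¹ F.
Q = CV = 7.26×10⁻¹¹ × 5.21 = 3.78×10⁻¹⁰ C.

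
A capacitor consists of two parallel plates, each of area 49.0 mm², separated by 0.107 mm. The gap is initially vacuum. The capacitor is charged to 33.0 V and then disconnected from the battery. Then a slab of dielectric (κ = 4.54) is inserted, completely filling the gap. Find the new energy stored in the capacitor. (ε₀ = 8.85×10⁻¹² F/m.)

U ≈ 486 pJ

A = 49.0 mm² = 4.90×10⁻⁵ m².
Initially C₁ = ε₀A/d = 8.85×10⁻¹² × 4.90×10⁻⁵ / 1.07×10⁻⁴ = 4.05×10⁻¹² F.
U₁ = 2.21×10⁻⁹ J.
Isolated ⇒ Q is held fixed. C₂ = 4.54 C₁ and U = Q²/(2C), so U₂/U₁ = C₁/C₂ = 0.220.
U₂ = 0.220 × 2.21×10⁻⁹ = 4.86×10⁻¹⁰ J.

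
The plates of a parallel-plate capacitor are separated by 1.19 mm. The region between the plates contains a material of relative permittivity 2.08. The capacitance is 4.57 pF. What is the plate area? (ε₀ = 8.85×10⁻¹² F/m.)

295 mm²

A = Cd/(κε₀) = 4.57×10⁻¹² × 1.19×10⁻³ / (2.08 × 8.85×10⁻¹²) = 2.95×10⁻⁴ m².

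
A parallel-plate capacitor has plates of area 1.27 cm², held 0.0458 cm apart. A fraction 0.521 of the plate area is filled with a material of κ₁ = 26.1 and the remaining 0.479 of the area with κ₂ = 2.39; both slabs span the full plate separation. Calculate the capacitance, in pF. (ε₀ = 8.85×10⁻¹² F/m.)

C ≈ 36.2 pF

A = 1.27 cm² = 1.27×10⁻⁴ m².
Side-by-side slabs ⇒ two capacitors in parallel, each spanning the full gap.
C₁ = κ₁ε₀A₁/d = 26.1 × 8.85×10⁻¹² × 6.62×10⁻⁵ / 4.58×10⁻⁴ = 3.34×10⁻¹¹ F.
C₂ = κ₂ε₀A₂/d = 2.39 × 8.85×10⁻¹² × 6.08×10⁻⁵ / 4.58×10⁻⁴ = 2.81×10⁻¹² F.
C = C₁ + C₂ = 3.62×10⁻¹¹ F.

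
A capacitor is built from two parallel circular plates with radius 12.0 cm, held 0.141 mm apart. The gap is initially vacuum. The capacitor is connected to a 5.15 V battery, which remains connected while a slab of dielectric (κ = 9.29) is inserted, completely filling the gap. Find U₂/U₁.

Battery connected ⇒ V is held fixed.
C₂ = 9.29 C₁ and U = ½CV², so U₂/U₁ = C₂/C₁ = 9.29.

U₂/U₁ ≈ 9.29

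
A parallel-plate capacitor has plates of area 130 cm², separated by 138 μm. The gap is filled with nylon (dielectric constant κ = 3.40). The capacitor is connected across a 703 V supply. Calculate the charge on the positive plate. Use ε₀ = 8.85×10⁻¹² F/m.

1.99 μC

A = 130 cm² = 1.30×10⁻² m².
C = κε₀A/d = 3.40 × 8.85×10⁻¹² × 1.30×10⁻² / 1.38×10⁻⁴ = 2.83×10⁻⁹ F.
Q = CV = 2.83×10⁻⁹ × 703 = 1.99×10⁻⁶ C.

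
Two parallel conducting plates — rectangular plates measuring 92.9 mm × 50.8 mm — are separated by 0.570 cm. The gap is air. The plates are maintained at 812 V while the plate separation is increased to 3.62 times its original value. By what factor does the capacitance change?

C = ε₀A/d scales as 1/d, so C₂/C₁ = d₁/d₂ = 1/3.62 = 0.276.

C₂/C₁ ≈ 0.276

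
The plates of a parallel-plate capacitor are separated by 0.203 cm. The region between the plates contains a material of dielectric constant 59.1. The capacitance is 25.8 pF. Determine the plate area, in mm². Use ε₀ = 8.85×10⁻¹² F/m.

A = Cd/(κε₀) = 2.58×10⁻¹¹ × 2.03×10⁻³ / (59.1 × 8.85×10⁻¹²) = 1.00×10⁻⁴ m².

100 mm²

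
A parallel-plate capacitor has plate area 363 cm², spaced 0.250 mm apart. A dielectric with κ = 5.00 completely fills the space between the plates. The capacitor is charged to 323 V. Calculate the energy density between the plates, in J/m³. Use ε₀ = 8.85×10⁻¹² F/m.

36.9 J/m³

E = V/d = 323 / 2.50×10⁻⁴ = 1.29×10⁶ V/m.
u = ½κε₀E² = ½ × 5.00 × 8.85×10⁻¹² × (1.29×10⁶)² = 36.9 J/m³.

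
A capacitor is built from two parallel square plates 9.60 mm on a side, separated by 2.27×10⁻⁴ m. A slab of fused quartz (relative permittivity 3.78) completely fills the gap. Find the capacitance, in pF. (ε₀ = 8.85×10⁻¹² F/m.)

A = (9.60 mm)² = 9.22×10⁻⁵ m².
C = κε₀A/d = 3.78 × 8.85×10⁻¹² × 9.22×10⁻⁵ / 2.27×10⁻⁴ = 1.36×10⁻¹¹ F.

C ≈ 13.6 pF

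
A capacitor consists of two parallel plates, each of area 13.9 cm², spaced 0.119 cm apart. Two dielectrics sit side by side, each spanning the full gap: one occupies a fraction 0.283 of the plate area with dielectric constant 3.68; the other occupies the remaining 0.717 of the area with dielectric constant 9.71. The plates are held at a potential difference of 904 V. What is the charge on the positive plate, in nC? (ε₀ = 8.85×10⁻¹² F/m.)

A = 13.9 cm² = 1.39×10⁻³ m².
Side-by-side slabs ⇒ two capacitors in parallel, each spanning the full gap.
C₁ = κ₁ε₀A₁/d = 3.68 × 8.85×10⁻¹² × 3.93×10⁻⁴ / 1.19×10⁻³ = 1.08×10⁻¹¹ F.
C₂ = κ₂ε₀A₂/d = 9.71 × 8.85×10⁻¹² × 9.97×10⁻⁴ / 1.19×10⁻³ = 7.20×10⁻¹¹ F.
C = C₁ + C₂ = 8.27×10⁻¹¹ F.
Q = CV = 8.27×10⁻¹¹ × 904 = 7.48×10⁻⁸ C.

74.8 nC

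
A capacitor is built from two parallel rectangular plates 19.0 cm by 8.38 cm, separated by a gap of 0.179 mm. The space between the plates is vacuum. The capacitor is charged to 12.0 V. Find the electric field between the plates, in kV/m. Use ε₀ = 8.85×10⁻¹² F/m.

E = V/d = 12.0 / 1.79×10⁻⁴ = 6.70×10⁴ V/m.

E ≈ 67.0 kV/m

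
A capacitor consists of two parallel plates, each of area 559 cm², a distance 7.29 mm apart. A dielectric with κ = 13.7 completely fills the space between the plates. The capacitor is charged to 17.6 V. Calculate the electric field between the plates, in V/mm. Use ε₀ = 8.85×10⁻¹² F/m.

E = V/d = 17.6 / 7.29×10⁻³ = 2.41×10³ V/m.

E ≈ 2.41 V/mm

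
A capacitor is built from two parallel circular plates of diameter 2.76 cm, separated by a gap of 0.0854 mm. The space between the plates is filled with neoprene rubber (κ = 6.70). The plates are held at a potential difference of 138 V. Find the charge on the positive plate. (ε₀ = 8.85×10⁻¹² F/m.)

A = π(2.76/2 cm)² = 5.98×10⁻⁴ m².
C = κε₀A/d = 6.70 × 8.85×10⁻¹² × 5.98×10⁻⁴ / 8.54×10⁻⁵ = 4.15×10⁻¹⁰ F.
Q = CV = 4.15×10⁻¹⁰ × 138 = 5.73×10⁻⁸ C.

Q ≈ 57.3 nC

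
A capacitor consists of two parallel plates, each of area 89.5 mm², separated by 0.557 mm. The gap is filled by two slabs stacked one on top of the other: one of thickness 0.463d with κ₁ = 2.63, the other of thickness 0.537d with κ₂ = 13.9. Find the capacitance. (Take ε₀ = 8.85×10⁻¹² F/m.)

C ≈ 6.62 pF

A = 89.5 mm² = 8.95×10⁻⁵ m².
Stacked slabs ⇒ two capacitors in series, each with the full plate area.
C₁ = κ₁ε₀A/d₁ = 2.63 × 8.85×10⁻¹² × 8.95×10⁻⁵ / 2.58×10⁻⁴ = 8.08×10⁻¹² F.
C₂ = κ₂ε₀A/d₂ = 13.9 × 8.85×10⁻¹² × 8.95×10⁻⁵ / 2.99×10⁻⁴ = 3.68×10⁻¹¹ F.
C = (1/C₁ + 1/C₂)⁻¹ = 6.62×10⁻¹² F.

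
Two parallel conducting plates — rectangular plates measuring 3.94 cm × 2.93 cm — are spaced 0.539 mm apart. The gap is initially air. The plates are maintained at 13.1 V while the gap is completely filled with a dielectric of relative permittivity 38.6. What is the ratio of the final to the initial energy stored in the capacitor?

38.6

Battery connected ⇒ V is held fixed.
C₂ = 38.6 C₁ and U = ½CV², so U₂/U₁ = C₂/C₁ = 38.6.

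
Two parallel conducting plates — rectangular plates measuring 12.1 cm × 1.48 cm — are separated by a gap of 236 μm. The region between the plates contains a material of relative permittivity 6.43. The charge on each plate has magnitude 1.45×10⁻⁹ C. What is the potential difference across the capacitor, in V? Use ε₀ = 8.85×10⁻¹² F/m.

V ≈ 3.36 V

A = 12.1 × 1.48 cm² = 1.79×10⁻³ m².
C = κε₀A/d = 6.43 × 8.85×10⁻¹² × 1.79×10⁻³ / 2.36×10⁻⁴ = 4.32×10⁻¹⁰ F.
V = Q/C = 1.45×10⁻⁹ / 4.32×10⁻¹⁰ = 3.36 V.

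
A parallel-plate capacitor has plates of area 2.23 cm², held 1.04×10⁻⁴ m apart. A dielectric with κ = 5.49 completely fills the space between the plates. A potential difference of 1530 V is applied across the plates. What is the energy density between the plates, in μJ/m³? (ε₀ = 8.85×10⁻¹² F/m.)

u ≈ 5.26×10⁹ μJ/m³

E = V/d = 1530 / 1.04×10⁻⁴ = 1.47×10⁷ V/m.
u = ½κε₀E² = ½ × 5.49 × 8.85×10⁻¹² × (1.47×10⁷)² = 5.26×10³ J/m³.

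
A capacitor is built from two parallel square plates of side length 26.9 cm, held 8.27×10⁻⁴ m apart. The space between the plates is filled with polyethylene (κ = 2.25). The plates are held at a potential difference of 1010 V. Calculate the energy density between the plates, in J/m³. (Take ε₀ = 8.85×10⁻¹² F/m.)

E = V/d = 1010 / 8.27×10⁻⁴ = 1.22×10⁶ V/m.
u = ½κε₀E² = ½ × 2.25 × 8.85×10⁻¹² × (1.22×10⁶)² = 14.9 J/m³.

u ≈ 14.9 J/m³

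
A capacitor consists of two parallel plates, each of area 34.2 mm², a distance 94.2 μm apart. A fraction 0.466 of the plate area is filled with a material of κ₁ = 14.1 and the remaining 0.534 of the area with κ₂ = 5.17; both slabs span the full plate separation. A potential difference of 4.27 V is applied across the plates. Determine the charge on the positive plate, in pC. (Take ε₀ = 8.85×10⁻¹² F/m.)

Q ≈ 128 pC

A = 34.2 mm² = 3.42×10⁻⁵ m².
Side-by-side slabs ⇒ two capacitors in parallel, each spanning the full gap.
C₁ = κ₁ε₀A₁/d = 14.1 × 8.85×10⁻¹² × 1.59×10⁻⁵ / 9.42×10⁻⁵ = 2.11×10⁻¹¹ F.
C₂ = κ₂ε₀A₂/d = 5.17 × 8.85×10⁻¹² × 1.83×10⁻⁵ / 9.42×10⁻⁵ = 8.87×10⁻¹² F.
C = C₁ + C₂ = 3.00×10⁻¹¹ F.
Q = CV = 3.00×10⁻¹¹ × 4.27 = 1.28×10⁻¹⁰ C.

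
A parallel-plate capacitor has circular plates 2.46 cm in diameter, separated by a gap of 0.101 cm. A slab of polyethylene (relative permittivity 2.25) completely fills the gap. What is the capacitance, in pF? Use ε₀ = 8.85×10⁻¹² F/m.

9.37 pF

A = π(2.46/2 cm)² = 4.75×10⁻⁴ m².
C = κε₀A/d = 2.25 × 8.85×10⁻¹² × 4.75×10⁻⁴ / 1.01×10⁻³ = 9.37×10⁻¹² F.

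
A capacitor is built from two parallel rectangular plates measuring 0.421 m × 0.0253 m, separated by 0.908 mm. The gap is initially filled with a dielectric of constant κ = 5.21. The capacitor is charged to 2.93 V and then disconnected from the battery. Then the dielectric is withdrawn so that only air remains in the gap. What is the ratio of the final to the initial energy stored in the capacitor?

5.21

Isolated ⇒ Q is held fixed.
C₂ = 0.192 C₁ and U = Q²/(2C), so U₂/U₁ = C₁/C₂ = 5.21.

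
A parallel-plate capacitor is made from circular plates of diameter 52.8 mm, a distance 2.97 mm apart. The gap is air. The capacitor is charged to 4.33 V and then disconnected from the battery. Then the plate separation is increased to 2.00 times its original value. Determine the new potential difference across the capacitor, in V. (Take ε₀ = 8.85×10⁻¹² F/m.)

A = π(52.8/2 mm)² = 2.19×10⁻³ m².
Initially C₁ = ε₀A/d = 8.85×10⁻¹² × 2.19×10⁻³ / 2.97×10⁻³ = 6.52×10⁻¹² F.
V₁ = 4.33 V.
Isolated ⇒ Q is held fixed. C₂ = 0.500 C₁ and V = Q/C, so V₂/V₁ = C₁/C₂ = 2.00.
V₂ = 2.00 × 4.33 = 8.66 V.

V ≈ 8.66 V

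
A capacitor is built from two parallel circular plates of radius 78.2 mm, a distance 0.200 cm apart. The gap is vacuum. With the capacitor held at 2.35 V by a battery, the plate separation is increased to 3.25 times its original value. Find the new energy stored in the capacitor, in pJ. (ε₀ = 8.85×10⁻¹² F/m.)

72.2 pJ

A = π(78.2 mm)² = 1.92×10⁻² m².
Initially C₁ = ε₀A/d = 8.85×10⁻¹² × 1.92×10⁻² / 2.00×10⁻³ = 8.50×10⁻¹¹ F.
U₁ = 2.35×10⁻¹⁰ J.
Battery connected ⇒ V is held fixed. C₂ = 0.308 C₁ and U = ½CV², so U₂/U₁ = C₂/C₁ = 0.308.
U₂ = 0.308 × 2.35×10⁻¹⁰ = 7.22×10⁻¹¹ J.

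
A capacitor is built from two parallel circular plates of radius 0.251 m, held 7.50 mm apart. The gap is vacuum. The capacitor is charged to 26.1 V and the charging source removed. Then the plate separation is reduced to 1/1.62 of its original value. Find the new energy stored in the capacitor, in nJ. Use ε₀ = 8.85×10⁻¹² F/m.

49.1 nJ

A = π(0.251 m)² = 0.198 m².
Initially C₁ = ε₀A/d = 8.85×10⁻¹² × 0.198 / 7.50×10⁻³ = 2.34×10⁻¹⁰ F.
U₁ = 7.95×10⁻⁸ J.
Isolated ⇒ Q is held fixed. C₂ = 1.62 C₁ and U = Q²/(2C), so U₂/U₁ = C₁/C₂ = 0.617.
U₂ = 0.617 × 7.95×10⁻⁸ = 4.91×10⁻⁸ J.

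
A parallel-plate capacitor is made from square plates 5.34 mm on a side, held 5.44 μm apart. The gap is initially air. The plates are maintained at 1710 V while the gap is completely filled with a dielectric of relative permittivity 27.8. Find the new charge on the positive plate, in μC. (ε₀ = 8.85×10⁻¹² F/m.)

A = (5.34 mm)² = 2.85×10⁻⁵ m².
Initially C₁ = ε₀A/d = 8.85×10⁻¹² × 2.85×10⁻⁵ / 5.44×10⁻⁶ = 4.64×10⁻¹¹ F.
Q₁ = 7.93×10⁻⁸ C.
Battery connected ⇒ V is held fixed. C₂ = 27.8 C₁ and Q = CV, so Q₂/Q₁ = C₂/C₁ = 27.8.
Q₂ = 27.8 × 7.93×10⁻⁸ = 2.21×10⁻⁶ C.

Q ≈ 2.21 μC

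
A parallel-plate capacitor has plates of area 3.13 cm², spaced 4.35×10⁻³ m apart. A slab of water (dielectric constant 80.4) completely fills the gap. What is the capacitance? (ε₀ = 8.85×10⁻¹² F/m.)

A = 3.13 cm² = 3.13×10⁻⁴ m².
C = κε₀A/d = 80.4 × 8.85×10⁻¹² × 3.13×10⁻⁴ / 4.35×10⁻³ = 5.12×10⁻¹¹ F.

C ≈ 51.2 pF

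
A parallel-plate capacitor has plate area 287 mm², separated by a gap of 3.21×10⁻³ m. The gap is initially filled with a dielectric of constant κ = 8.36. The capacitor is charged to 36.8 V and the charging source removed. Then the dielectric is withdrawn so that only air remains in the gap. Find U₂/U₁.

U₂/U₁ ≈ 8.36

Isolated ⇒ Q is held fixed.
C₂ = 0.120 C₁ and U = Q²/(2C), so U₂/U₁ = C₁/C₂ = 8.36.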